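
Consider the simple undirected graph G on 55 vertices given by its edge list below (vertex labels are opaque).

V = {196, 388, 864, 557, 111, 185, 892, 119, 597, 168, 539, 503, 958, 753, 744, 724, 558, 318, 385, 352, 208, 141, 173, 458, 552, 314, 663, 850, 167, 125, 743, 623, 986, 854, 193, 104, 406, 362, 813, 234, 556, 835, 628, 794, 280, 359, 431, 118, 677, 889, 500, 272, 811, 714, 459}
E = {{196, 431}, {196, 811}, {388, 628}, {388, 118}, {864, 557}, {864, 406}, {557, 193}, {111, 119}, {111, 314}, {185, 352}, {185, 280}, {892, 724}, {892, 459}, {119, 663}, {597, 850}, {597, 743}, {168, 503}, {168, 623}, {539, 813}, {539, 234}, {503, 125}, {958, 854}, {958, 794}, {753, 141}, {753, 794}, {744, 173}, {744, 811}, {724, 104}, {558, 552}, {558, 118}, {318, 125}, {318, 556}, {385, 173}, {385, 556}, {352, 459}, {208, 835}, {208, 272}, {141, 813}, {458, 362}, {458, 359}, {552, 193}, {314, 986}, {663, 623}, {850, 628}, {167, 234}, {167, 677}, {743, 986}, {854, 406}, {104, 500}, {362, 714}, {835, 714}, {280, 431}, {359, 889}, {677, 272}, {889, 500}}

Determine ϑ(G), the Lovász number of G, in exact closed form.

N(811) = {196, 744}, |N(811)| = 2.
Vertex 234 has 2 neighbors: 539, 167.
deg(167) = 2; N(167) = {234, 677}.
N(597) = {850, 743}, |N(597)| = 2.
55-vertex 2-regular graph: a single 55-cycle (edge-transitive).
spec(A) ≈ [2.0, 1.987, 1.948, 1.8837, 1.7948, 1.6825, 1.5483, 1.3939, 1.2213, 1.0328, 0.8308, 0.618, 0.3972, 0.1712, -0.0571, -0.2846, -0.5084, -0.7256, -0.9333, -1.1289, -1.3097, -1.4735, -1.618, -1.7415, -1.8422, -1.919, -1.9707, -1.9967] (distinct, 4 d.p.).
−55·(-2*cos(pi/55)) / ((2)−(-2*cos(pi/55))) = 55*cos(pi/55)/(cos(pi/55) + 1) = ϑ(G).
= 27.4775569… (decimal).
27 ≤ 55*cos(pi/55)/(cos(pi/55) + 1) ≤ 28: both strict.

55*cos(pi/55)/(cos(pi/55) + 1)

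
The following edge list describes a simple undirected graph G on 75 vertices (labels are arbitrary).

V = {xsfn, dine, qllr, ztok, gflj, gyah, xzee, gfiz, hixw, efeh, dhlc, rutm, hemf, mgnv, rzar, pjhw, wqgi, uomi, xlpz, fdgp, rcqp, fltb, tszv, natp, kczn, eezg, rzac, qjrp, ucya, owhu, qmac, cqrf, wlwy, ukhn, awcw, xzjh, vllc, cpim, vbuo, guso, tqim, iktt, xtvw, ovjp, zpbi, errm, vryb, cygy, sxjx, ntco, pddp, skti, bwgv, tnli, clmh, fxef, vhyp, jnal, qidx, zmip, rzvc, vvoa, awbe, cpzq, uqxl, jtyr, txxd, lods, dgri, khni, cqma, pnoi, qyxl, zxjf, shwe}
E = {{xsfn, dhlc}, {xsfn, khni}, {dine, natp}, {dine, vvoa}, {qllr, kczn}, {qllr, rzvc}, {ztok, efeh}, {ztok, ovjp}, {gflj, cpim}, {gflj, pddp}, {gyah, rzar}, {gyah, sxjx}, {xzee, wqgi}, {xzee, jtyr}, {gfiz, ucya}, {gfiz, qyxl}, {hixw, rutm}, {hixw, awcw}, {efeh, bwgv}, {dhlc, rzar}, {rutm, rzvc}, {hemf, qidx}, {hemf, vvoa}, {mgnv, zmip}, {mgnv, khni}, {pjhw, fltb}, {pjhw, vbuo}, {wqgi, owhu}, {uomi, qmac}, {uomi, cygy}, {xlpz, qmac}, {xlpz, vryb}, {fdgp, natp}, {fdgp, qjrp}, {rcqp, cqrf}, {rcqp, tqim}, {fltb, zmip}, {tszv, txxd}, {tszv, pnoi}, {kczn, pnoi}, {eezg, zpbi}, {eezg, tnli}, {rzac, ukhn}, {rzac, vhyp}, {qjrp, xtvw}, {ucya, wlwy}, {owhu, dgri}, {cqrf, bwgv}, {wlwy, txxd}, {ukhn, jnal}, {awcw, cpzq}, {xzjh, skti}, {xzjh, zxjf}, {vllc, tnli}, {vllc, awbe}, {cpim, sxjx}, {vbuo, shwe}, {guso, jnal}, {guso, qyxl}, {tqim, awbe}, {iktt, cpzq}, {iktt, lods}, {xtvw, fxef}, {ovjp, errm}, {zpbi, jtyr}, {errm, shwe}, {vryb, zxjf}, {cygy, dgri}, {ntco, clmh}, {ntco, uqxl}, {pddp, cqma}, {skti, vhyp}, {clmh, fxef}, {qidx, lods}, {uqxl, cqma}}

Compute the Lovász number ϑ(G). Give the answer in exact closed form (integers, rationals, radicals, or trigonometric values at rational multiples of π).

deg(rzac) = 2; N(rzac) = {ukhn, vhyp}.
deg(cqrf) = 2; N(cqrf) = {rcqp, bwgv}.
deg(clmh) = 2; N(clmh) = {ntco, fxef}.
N(ntco) = {clmh, uqxl}, |N(ntco)| = 2.
G on 75 vertices is 2-regular; connected 2-regular on 75 ⇒ C_{75}.
spec(A) ≈ [2.0, 1.992986, 1.971992, 1.937166, 1.888753, 1.827091, 1.752613, 1.665842, 1.567387, 1.457937, 1.338261, 1.209198, 1.071654, 0.926592, 0.775031, 0.618034, 0.456702, 0.292166, 0.125581, -0.041885, -0.209057, -0.374763, -0.53784, -0.697144, -0.851559, -1.0, -1.141427, -1.274848, -1.399327, -1.51399, -1.618034, -1.710729, -1.791424, -1.859553, -1.914639, -1.956295, -1.984229, -1.998246] (distinct, 6 d.p.).
With N=75: ϑ(G) = 75·(-(-1)*2*cos(pi/75))/(2−(-2*cos(pi/75))) = 75*cos(pi/75)/(cos(pi/75) + 1).
ϑ(G) ≈ 37.48354585.
α=37, χ(Ḡ)=38; ϑ=75*cos(pi/75)/(cos(pi/75) + 1) lies between (both strict).

75*cos(pi/75)/(cos(pi/75) + 1)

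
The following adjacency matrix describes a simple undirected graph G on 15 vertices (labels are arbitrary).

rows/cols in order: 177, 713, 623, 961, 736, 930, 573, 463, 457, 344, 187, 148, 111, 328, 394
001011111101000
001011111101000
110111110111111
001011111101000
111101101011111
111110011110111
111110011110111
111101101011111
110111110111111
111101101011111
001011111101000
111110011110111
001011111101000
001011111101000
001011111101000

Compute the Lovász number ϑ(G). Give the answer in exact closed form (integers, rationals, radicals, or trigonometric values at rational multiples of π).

Vertex 713 has 8 neighbors: 623, 736, 930, 573, 463, 457, 344, 148.
deg(573) = 12; N(573) = {177, 713, 623, 961, 736, 463, 457, 344, 187, 111, 328, 394}.
Vertex 328 has 8 neighbors: 623, 736, 930, 573, 463, 457, 344, 148.
Vertex 394 has 8 neighbors: 623, 736, 930, 573, 463, 457, 344, 148.
Complete 4-partite, parts [7, 3, 3, 2]: perfect, ϑ = α = 7.
≈ 7.00000000 (to 8 d.p.).
Check 7 ≤ 7 ≤ 7: collapsed.

7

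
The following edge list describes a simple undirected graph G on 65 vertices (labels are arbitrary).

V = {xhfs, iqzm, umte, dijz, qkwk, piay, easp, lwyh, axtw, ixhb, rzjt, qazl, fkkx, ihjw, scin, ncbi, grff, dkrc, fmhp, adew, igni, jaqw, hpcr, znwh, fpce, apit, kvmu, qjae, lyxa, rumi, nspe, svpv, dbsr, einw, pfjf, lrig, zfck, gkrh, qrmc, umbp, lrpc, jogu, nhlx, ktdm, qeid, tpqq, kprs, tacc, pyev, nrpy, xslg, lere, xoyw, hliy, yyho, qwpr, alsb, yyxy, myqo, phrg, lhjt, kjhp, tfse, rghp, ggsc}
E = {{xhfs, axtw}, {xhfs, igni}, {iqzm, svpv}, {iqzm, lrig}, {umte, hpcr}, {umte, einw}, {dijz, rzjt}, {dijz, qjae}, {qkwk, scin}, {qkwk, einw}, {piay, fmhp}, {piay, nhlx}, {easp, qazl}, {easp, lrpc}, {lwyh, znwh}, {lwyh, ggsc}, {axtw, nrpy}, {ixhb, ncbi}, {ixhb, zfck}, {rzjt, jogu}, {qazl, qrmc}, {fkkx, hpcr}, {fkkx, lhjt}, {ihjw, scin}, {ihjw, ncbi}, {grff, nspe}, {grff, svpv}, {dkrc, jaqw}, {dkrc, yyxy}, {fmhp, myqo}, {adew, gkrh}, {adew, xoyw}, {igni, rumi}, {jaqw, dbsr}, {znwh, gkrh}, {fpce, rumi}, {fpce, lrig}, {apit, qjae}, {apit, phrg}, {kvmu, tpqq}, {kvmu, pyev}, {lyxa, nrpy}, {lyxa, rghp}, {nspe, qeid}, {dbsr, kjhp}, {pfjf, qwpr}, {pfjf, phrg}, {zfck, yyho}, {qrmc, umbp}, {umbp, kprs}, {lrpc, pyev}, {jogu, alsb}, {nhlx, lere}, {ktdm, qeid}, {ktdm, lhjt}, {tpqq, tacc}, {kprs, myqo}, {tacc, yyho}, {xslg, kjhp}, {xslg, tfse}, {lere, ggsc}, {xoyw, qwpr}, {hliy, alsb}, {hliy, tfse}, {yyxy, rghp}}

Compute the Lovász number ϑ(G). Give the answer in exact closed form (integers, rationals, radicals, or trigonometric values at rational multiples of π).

65*cos(pi/65)/(cos(pi/65) + 1)

deg(zfck) = 2; N(zfck) = {ixhb, yyho}.
Vertex igni has 2 neighbors: xhfs, rumi.
Vertex qrmc has 2 neighbors: qazl, umbp.
N(phrg) = {apit, pfjf}, |N(phrg)| = 2.
G on 65 vertices is 2-regular; connected 2-regular on 65 ⇒ C_{65}.
Distinct eigenvalues (to 4 d.p.): [2.0, 1.9907, 1.9627, 1.9165, 1.8523, 1.7709, 1.6729, 1.5593, 1.4312, 1.2897, 1.1361, 0.972, 0.7987, 0.618, 0.4316, 0.2411, 0.0483, -0.1449, -0.3367, -0.5254, -0.7092, -0.8864, -1.0553, -1.2143, -1.362, -1.497, -1.618, -1.7239, -1.8137, -1.8866, -1.9419, -1.979, -1.9977].
Lovász: ϑ = −65(-2*cos(pi/65))/(2+-(-1)*2*cos(pi/65)) = 65*cos(pi/65)/(cos(pi/65) + 1).
≈ 32.481013 (to 6 d.p.).
Check 32 ≤ 65*cos(pi/65)/(cos(pi/65) + 1) ≤ 33: both strict.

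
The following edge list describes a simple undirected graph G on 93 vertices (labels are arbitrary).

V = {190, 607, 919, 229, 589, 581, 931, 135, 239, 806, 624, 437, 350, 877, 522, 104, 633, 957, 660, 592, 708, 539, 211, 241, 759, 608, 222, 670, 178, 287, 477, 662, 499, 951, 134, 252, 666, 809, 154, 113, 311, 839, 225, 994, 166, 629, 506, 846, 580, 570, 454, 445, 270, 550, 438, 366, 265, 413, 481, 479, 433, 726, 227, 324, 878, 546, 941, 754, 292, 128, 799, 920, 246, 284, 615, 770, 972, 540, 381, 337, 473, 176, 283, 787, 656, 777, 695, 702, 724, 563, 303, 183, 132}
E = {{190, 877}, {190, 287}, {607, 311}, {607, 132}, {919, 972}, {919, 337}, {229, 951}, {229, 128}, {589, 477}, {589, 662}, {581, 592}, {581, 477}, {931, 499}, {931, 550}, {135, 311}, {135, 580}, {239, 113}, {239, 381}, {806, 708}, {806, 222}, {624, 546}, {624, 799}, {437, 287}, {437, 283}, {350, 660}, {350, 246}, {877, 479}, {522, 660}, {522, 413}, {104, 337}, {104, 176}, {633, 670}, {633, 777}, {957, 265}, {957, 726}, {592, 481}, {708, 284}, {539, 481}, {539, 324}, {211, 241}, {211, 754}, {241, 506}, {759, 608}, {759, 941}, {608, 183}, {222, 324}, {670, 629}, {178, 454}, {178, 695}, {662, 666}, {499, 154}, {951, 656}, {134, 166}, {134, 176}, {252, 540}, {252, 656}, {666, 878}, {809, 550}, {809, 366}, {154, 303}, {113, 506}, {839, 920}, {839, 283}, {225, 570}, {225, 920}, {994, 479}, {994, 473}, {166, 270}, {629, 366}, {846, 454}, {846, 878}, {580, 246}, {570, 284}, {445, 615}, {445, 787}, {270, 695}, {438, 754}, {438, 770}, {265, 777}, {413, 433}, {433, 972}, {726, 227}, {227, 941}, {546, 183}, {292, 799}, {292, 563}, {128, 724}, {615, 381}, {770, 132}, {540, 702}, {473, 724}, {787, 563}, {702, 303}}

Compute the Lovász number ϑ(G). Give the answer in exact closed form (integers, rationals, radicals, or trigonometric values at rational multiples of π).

N(629) = {670, 366}, |N(629)| = 2.
N(777) = {633, 265}, |N(777)| = 2.
N(580) = {135, 246}, |N(580)| = 2.
deg(225) = 2; N(225) = {570, 920}.
Regular of degree 2 on 93 vertices: a single 93-cycle (edge-transitive).
spec(A) ≈ [2.0, 1.99544, 1.98177, 1.95906, 1.92741, 1.88697, 1.83792, 1.78048, 1.71491, 1.64153, 1.56065, 1.47265, 1.37793, 1.27693, 1.1701, 1.05793, 0.94093, 0.81964, 0.69461, 0.56641, 0.43563, 0.30286, 0.1687, 0.03378, -0.1013, -0.23591, -0.36945, -0.50131, -0.63087, -0.75756, -0.88079, -1.0, -1.11465, -1.22421, -1.32819, -1.42611, -1.51752, -1.602, -1.67918, -1.74869, -1.81023, -1.86351, -1.90828, -1.94434, -1.97154, -1.98974, -1.99886] (distinct, 5 d.p.).
λ_max=2, λ_min=-2*cos(pi/93); ϑ = −93·λ_min/(λ_max−λ_min) = 93*cos(pi/93)/(cos(pi/93) + 1).
Numerically 46.48673.
46 ≤ 93*cos(pi/93)/(cos(pi/93) + 1) ≤ 47: both strict.

93*cos(pi/93)/(cos(pi/93) + 1)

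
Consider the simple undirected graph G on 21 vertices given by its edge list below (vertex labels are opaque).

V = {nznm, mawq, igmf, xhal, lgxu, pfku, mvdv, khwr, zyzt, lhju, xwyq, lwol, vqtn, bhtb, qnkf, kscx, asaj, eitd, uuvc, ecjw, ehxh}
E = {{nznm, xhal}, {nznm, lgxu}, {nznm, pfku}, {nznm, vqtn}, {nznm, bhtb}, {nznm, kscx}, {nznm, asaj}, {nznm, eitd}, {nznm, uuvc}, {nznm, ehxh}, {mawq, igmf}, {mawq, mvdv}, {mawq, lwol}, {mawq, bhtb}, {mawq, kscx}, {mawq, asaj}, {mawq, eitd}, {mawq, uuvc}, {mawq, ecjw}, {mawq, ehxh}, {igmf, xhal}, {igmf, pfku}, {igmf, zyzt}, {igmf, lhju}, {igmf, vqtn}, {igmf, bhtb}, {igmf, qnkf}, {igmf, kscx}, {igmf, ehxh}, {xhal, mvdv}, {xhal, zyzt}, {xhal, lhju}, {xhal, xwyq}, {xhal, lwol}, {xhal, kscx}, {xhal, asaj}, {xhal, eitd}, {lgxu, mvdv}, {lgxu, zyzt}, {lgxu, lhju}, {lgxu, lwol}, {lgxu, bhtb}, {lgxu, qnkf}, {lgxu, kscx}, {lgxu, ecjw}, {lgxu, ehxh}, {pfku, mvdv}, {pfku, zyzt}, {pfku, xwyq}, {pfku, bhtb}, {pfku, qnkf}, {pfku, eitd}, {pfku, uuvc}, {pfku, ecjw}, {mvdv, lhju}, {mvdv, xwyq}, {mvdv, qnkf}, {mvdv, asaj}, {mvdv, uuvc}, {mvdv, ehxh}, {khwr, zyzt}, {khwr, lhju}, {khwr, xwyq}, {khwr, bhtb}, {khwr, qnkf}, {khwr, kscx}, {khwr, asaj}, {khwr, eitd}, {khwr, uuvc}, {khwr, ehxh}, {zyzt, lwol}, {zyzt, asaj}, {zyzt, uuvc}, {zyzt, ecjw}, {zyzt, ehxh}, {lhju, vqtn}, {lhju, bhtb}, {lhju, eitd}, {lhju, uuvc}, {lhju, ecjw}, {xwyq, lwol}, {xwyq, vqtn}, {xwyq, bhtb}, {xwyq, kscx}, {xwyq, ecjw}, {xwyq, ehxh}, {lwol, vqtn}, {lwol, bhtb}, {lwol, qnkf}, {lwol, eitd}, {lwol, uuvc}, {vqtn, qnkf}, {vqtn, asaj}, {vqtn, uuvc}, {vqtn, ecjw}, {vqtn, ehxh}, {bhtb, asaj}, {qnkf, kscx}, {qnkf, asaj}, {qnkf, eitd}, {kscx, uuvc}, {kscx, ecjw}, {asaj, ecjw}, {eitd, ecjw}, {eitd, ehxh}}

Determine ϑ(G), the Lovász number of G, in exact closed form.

6

N(lwol) = {mawq, xhal, lgxu, zyzt, xwyq, vqtn, bhtb, qnkf, eitd, uuvc}, |N(lwol)| = 10.
deg(vqtn) = 10; N(vqtn) = {nznm, igmf, lhju, xwyq, lwol, qnkf, asaj, uuvc, ecjw, ehxh}.
N(mawq) = {igmf, mvdv, lwol, bhtb, kscx, asaj, eitd, uuvc, ecjw, ehxh}, |N(mawq)| = 10.
deg(qnkf) = 10; N(qnkf) = {igmf, lgxu, pfku, mvdv, khwr, lwol, vqtn, kscx, asaj, eitd}.
Every vertex has degree 10 (N=21); Kneser K(7,2) on C(7,2)=21 vertices.
Distinct eigenvalues (to 5 d.p.): [10.0, 1.0, -4.0].
−21·(-4) / ((10)−(-4)) = 6 = ϑ(G).
Numerically 6.0000.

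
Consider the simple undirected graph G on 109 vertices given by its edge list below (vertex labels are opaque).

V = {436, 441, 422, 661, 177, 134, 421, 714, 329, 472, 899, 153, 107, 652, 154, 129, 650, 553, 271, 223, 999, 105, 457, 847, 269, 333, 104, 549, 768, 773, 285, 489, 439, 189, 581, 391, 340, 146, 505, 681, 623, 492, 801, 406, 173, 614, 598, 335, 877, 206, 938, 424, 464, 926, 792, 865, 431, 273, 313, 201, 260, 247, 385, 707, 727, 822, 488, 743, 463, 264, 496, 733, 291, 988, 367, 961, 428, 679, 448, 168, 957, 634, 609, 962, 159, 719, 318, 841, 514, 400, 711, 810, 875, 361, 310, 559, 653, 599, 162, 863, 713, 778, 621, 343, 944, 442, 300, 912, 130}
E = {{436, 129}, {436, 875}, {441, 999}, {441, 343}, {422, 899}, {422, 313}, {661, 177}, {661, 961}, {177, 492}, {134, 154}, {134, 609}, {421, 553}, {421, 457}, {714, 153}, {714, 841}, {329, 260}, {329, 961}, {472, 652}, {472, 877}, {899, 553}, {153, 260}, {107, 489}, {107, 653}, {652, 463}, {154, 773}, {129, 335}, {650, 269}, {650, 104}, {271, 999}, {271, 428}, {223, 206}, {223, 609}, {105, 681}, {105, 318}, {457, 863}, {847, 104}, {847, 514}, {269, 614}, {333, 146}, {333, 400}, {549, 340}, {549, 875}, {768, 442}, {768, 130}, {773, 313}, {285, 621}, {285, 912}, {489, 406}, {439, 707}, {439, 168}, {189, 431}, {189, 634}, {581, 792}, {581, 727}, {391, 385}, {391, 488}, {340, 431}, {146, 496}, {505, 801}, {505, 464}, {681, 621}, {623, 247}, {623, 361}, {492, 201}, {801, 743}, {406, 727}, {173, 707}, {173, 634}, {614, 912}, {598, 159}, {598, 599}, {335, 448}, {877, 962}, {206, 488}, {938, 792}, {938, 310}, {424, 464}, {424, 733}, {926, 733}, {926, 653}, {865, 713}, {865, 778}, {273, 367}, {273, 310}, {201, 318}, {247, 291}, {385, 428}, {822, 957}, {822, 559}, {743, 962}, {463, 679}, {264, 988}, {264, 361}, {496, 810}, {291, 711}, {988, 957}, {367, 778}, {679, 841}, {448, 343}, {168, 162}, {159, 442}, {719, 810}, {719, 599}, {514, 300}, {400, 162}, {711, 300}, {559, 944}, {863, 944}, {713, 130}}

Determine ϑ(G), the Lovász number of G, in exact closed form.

N(361) = {623, 264}, |N(361)| = 2.
Vertex 581 has 2 neighbors: 792, 727.
N(385) = {391, 428}, |N(385)| = 2.
N(130) = {768, 713}, |N(130)| = 2.
deg(v) = 2 for all v (|V|=109); this is C_{109}, the 109-cycle.
spec(A) ≈ [2.0, 1.996678, 1.986723, 1.970169, 1.94707, 1.917503, 1.881566, 1.839379, 1.791082, 1.736834, 1.676818, 1.611231, 1.540291, 1.464235, 1.383315, 1.2978, 1.207973, 1.114134, 1.016594, 0.915677, 0.811718, 0.705062, 0.596064, 0.485087, 0.372497, 0.258671, 0.143985, 0.028821, -0.086439, -0.201412, -0.315715, -0.42897, -0.5408, -0.650834, -0.758705, -0.864056, -0.966537, -1.065807, -1.161536, -1.253407, -1.341115, -1.424367, -1.502888, -1.576416, -1.644707, -1.707535, -1.764691, -1.815985, -1.861246, -1.900324, -1.933089, -1.959433, -1.979268, -1.992528, -1.999169] (distinct, 6 d.p.).
Lovász: ϑ = −109(-2*cos(pi/109))/(2+-(-1)*2*cos(pi/109)) = 109*cos(pi/109)/(cos(pi/109) + 1).
= 54.488680… (decimal).
Sandwich: α(G)=54 ≤ ϑ(G)=109*cos(pi/109)/(cos(pi/109) + 1) ≤ χ(Ḡ)=55 (both strict).

109*cos(pi/109)/(cos(pi/109) + 1)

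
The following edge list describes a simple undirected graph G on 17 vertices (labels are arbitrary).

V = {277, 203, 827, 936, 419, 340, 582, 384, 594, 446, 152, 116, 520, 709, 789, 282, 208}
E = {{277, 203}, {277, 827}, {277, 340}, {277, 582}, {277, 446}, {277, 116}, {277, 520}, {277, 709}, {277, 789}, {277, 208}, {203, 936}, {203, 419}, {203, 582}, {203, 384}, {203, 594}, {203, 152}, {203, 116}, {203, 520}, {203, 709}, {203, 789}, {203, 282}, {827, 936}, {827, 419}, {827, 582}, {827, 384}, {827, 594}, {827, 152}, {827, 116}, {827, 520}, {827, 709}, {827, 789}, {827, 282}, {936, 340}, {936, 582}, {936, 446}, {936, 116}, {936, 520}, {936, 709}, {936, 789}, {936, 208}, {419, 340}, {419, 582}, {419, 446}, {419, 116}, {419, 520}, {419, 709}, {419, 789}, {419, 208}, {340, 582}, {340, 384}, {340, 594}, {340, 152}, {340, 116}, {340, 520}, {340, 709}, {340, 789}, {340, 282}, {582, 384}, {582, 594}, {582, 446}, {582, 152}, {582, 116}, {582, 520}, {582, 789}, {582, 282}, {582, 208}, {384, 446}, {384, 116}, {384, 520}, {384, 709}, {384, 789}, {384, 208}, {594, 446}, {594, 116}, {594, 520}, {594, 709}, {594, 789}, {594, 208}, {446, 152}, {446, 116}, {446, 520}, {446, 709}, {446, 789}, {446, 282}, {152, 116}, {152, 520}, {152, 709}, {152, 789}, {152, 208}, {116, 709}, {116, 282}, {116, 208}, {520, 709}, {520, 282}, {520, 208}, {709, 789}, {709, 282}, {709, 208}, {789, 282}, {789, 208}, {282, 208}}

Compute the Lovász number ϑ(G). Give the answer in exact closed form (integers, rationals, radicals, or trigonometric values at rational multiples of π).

N(277) = {203, 827, 340, 582, 446, 116, 520, 709, 789, 208}, |N(277)| = 10.
deg(340) = 12; N(340) = {277, 936, 419, 582, 384, 594, 152, 116, 520, 709, 789, 282}.
deg(203) = 12; N(203) = {277, 936, 419, 582, 384, 594, 152, 116, 520, 709, 789, 282}.
Vertex 384 has 10 neighbors: 203, 827, 340, 582, 446, 116, 520, 709, 789, 208.
G = K_{7,5,3,2}: α = 7 = χ(Ḡ), so ϑ = 7.
ϑ(G) ≈ 7.00000000.
7 ≤ 7 ≤ 7: collapsed.

7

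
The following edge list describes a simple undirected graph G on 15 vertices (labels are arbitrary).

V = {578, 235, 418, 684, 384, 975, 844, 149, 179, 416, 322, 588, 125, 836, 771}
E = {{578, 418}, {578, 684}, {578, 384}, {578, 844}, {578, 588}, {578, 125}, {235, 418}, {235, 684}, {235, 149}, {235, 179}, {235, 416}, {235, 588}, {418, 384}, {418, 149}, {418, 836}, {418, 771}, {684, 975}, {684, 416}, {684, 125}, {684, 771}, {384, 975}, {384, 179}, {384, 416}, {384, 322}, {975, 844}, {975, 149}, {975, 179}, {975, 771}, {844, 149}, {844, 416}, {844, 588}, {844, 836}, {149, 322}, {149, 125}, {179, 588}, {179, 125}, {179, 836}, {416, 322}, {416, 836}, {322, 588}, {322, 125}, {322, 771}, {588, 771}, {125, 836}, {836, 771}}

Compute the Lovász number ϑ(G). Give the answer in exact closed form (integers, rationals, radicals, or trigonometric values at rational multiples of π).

Vertex 416 has 6 neighbors: 235, 684, 384, 844, 322, 836.
deg(149) = 6; N(149) = {235, 418, 975, 844, 322, 125}.
N(179) = {235, 384, 975, 588, 125, 836}, |N(179)| = 6.
Vertex 771 has 6 neighbors: 418, 684, 975, 322, 588, 836.
deg(v) = 6 for all v (|V|=15); this is K(6,2), the Kneser graph.
The 3 distinct eigenvalues: [6.0, 1.0, -3.0].
λ_max=6, λ_min=-3; ϑ = −15·λ_min/(λ_max−λ_min) = 5.
= 5.00000000… (decimal).

5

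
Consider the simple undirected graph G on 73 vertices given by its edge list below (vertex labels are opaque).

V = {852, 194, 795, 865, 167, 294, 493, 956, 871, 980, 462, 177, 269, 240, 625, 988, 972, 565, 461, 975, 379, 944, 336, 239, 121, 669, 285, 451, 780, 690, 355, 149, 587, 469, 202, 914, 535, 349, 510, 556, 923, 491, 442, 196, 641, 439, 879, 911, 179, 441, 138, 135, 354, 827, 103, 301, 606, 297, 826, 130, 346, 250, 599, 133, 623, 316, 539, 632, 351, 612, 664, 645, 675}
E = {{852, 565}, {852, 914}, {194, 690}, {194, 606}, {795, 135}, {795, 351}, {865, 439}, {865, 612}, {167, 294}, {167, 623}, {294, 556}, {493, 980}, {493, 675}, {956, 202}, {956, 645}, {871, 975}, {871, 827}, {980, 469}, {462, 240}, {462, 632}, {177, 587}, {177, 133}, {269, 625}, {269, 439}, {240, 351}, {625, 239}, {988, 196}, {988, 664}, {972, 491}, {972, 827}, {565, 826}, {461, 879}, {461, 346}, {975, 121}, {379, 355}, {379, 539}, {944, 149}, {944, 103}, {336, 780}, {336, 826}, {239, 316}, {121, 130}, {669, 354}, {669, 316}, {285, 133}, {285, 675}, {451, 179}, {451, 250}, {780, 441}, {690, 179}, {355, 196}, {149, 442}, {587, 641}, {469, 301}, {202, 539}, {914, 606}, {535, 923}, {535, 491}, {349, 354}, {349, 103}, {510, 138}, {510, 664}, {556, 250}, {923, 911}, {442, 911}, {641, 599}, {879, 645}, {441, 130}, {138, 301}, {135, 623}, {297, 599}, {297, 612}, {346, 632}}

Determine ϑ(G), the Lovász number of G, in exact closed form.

73*cos(pi/73)/(cos(pi/73) + 1)

deg(587) = 2; N(587) = {177, 641}.
N(316) = {239, 669}, |N(316)| = 2.
Vertex 194 has 2 neighbors: 690, 606.
Vertex 167 has 2 neighbors: 294, 623.
2-regular, N=73; the odd cycle C_{73}.
spec(A) ≈ [2.0, 1.9926, 1.9704, 1.9337, 1.8826, 1.8176, 1.7392, 1.6478, 1.5443, 1.4293, 1.3038, 1.1686, 1.0247, 0.8733, 0.7154, 0.5522, 0.3849, 0.2148, 0.043, -0.129, -0.3001, -0.469, -0.6344, -0.7951, -0.9499, -1.0977, -1.2373, -1.3678, -1.4882, -1.5976, -1.6951, -1.7801, -1.8518, -1.9099, -1.9539, -1.9834, -1.9981] (distinct, 4 d.p.).
λ_max=2, λ_min=-2*cos(pi/73); ϑ = −73·λ_min/(λ_max−λ_min) = 73*cos(pi/73)/(cos(pi/73) + 1).
≈ 36.4830948 (to 7 d.p.).
Sandwich: α(G)=36 ≤ ϑ(G)=73*cos(pi/73)/(cos(pi/73) + 1) ≤ χ(Ḡ)=37 (both strict).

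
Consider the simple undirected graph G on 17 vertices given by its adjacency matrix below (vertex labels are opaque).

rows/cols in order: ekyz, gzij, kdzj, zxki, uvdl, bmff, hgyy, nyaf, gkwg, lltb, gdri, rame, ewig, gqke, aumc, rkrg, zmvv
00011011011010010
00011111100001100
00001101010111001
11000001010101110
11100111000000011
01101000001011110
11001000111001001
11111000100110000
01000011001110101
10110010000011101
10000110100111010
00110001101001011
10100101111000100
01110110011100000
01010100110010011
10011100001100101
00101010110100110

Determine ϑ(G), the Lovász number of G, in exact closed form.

deg(bmff) = 8; N(bmff) = {gzij, kdzj, uvdl, gdri, ewig, gqke, aumc, rkrg}.
N(kdzj) = {uvdl, bmff, nyaf, lltb, rame, ewig, gqke, zmvv}, |N(kdzj)| = 8.
Vertex ewig has 8 neighbors: ekyz, kdzj, bmff, nyaf, gkwg, lltb, gdri, aumc.
deg(ekyz) = 8; N(ekyz) = {zxki, uvdl, hgyy, nyaf, lltb, gdri, ewig, rkrg}.
8-regular, N=17; strongly regular (17,8,3,4).
spec(A) ≈ [8.0, 1.561553, -2.561553] (distinct, 6 d.p.).
Lovász (edge-transitive): ϑ = −17·(-sqrt(17)/2 - 1/2)/((8)−(-sqrt(17)/2 - 1/2)) = sqrt(17).
ϑ(G) ≈ 4.12311.

sqrt(17)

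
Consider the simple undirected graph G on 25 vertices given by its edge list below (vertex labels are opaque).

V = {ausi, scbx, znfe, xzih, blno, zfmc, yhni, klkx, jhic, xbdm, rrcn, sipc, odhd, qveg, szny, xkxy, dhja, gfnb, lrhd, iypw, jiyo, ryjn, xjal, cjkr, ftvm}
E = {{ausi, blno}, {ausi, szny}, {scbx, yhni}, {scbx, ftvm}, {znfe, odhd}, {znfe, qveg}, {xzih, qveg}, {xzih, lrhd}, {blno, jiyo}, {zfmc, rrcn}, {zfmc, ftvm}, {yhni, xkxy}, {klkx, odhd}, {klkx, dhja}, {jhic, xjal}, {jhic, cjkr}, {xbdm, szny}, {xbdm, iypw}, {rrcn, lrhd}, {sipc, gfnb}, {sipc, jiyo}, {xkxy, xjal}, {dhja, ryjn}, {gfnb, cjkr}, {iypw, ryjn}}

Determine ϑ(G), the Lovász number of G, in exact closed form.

25*cos(pi/25)/(cos(pi/25) + 1)

deg(ausi) = 2; N(ausi) = {blno, szny}.
Vertex odhd has 2 neighbors: znfe, klkx.
deg(ftvm) = 2; N(ftvm) = {scbx, zfmc}.
N(qveg) = {znfe, xzih}, |N(qveg)| = 2.
deg(v) = 2 for all v (|V|=25); the odd cycle C_{25}.
spec(A) ≈ [2.0, 1.93717, 1.75261, 1.45794, 1.07165, 0.61803, 0.12558, -0.37476, -0.85156, -1.27485, -1.61803, -1.85955, -1.98423] (distinct, 5 d.p.).
Lovász: ϑ = −25(-2*cos(pi/25))/(2+-(-1)*2*cos(pi/25)) = 25*cos(pi/25)/(cos(pi/25) + 1).
= 12.4505… (decimal).
Sandwich: α(G)=12 ≤ ϑ(G)=25*cos(pi/25)/(cos(pi/25) + 1) ≤ χ(Ḡ)=13 (both strict).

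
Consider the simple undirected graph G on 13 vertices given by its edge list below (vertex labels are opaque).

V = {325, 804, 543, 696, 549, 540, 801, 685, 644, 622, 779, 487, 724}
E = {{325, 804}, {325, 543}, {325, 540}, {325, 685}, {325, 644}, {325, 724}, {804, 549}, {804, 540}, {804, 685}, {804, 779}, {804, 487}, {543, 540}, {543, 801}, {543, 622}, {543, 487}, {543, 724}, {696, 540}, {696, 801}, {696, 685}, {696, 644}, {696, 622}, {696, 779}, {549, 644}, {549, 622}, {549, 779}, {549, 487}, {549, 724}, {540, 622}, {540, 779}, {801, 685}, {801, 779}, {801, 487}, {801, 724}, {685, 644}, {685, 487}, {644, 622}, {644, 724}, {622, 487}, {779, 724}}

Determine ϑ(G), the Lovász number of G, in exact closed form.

Vertex 685 has 6 neighbors: 325, 804, 696, 801, 644, 487.
Vertex 644 has 6 neighbors: 325, 696, 549, 685, 622, 724.
Vertex 801 has 6 neighbors: 543, 696, 685, 779, 487, 724.
N(696) = {540, 801, 685, 644, 622, 779}, |N(696)| = 6.
Every vertex has degree 6 (N=13); strongly regular (13,6,2,3).
spec(A) ≈ [6.0, 1.302776, -2.302776] (distinct, 6 d.p.).
ϑ = −N·λ_min/(λ_max−λ_min) = −13·(-sqrt(13)/2 - 1/2)/(6−(-sqrt(13)/2 - 1/2)) = sqrt(13).
ϑ(G) ≈ 3.60555128.

sqrt(13)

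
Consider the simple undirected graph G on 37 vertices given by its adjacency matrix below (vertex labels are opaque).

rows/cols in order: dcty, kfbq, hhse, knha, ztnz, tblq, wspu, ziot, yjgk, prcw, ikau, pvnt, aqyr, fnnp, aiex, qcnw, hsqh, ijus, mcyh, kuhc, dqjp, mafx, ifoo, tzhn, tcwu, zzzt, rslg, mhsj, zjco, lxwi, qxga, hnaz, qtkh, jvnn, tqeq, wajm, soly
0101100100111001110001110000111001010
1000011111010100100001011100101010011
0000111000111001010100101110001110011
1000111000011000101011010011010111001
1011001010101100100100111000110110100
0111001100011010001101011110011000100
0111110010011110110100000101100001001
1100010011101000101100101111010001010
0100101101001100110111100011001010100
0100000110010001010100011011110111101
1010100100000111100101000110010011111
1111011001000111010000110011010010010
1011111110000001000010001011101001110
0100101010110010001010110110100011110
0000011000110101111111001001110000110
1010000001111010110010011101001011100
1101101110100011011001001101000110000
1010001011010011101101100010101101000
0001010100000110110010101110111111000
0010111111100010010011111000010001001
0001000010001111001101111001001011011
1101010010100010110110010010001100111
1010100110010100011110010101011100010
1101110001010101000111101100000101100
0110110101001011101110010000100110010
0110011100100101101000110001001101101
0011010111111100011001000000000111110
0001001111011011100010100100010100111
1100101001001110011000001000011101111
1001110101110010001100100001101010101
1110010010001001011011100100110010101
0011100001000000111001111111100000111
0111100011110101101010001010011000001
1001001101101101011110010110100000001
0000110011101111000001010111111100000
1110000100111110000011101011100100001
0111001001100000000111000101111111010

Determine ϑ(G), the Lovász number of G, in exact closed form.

Vertex lxwi has 18 neighbors: dcty, knha, ztnz, tblq, ziot, prcw, ikau, pvnt, aiex, mcyh, kuhc, ifoo, mhsj, zjco, qxga, qtkh, tqeq, soly.
N(aqyr) = {dcty, hhse, knha, ztnz, tblq, wspu, ziot, yjgk, qcnw, dqjp, tcwu, rslg, mhsj, zjco, qxga, jvnn, tqeq, wajm}, |N(aqyr)| = 18.
N(tzhn) = {dcty, kfbq, knha, ztnz, tblq, prcw, pvnt, fnnp, qcnw, kuhc, dqjp, mafx, ifoo, tcwu, zzzt, hnaz, jvnn, tqeq}, |N(tzhn)| = 18.
Vertex soly has 18 neighbors: kfbq, hhse, knha, wspu, prcw, ikau, kuhc, dqjp, mafx, zzzt, mhsj, zjco, lxwi, qxga, hnaz, qtkh, jvnn, wajm.
18-regular, N=37; strongly regular (37,18,8,9).
A has 3 distinct eigenvalues ≈ [18.0, 2.541381, -3.541381].
With N=37: ϑ(G) = 37·(-(-sqrt(37)/2 - 1/2))/(18−(-sqrt(37)/2 - 1/2)) = sqrt(37).
Numerically 6.082762530.

sqrt(37)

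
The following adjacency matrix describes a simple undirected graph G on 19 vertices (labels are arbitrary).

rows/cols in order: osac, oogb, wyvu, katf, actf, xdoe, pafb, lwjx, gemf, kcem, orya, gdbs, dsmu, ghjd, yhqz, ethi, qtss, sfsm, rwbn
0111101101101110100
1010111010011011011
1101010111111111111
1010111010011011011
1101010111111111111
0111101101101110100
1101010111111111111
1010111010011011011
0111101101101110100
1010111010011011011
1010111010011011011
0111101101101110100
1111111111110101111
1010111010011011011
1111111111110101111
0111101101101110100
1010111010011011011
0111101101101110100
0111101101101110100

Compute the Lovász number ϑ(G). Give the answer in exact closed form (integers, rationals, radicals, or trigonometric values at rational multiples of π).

7

deg(actf) = 16; N(actf) = {osac, oogb, katf, xdoe, lwjx, gemf, kcem, orya, gdbs, dsmu, ghjd, yhqz, ethi, qtss, sfsm, rwbn}.
N(kcem) = {osac, wyvu, actf, xdoe, pafb, gemf, gdbs, dsmu, yhqz, ethi, sfsm, rwbn}, |N(kcem)| = 12.
deg(lwjx) = 12; N(lwjx) = {osac, wyvu, actf, xdoe, pafb, gemf, gdbs, dsmu, yhqz, ethi, sfsm, rwbn}.
N(ethi) = {oogb, wyvu, katf, actf, pafb, lwjx, kcem, orya, dsmu, ghjd, yhqz, qtss}, |N(ethi)| = 12.
K_{7,7,3,2} (perfect); ϑ(G) = α(G) = max{7,7,3,2} = 7.
Numerically 7.00000.
Check 7 ≤ 7 ≤ 7: collapsed.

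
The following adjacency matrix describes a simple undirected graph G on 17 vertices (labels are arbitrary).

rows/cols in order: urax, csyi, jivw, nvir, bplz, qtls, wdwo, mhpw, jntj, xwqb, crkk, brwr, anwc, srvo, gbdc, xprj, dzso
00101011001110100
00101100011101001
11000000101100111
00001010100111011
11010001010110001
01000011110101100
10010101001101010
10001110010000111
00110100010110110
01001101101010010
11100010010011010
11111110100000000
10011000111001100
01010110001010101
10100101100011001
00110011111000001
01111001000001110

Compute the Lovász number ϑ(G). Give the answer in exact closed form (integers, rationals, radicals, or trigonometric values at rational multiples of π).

deg(anwc) = 8; N(anwc) = {urax, nvir, bplz, jntj, xwqb, crkk, srvo, gbdc}.
Vertex srvo has 8 neighbors: csyi, nvir, qtls, wdwo, crkk, anwc, gbdc, dzso.
deg(jivw) = 8; N(jivw) = {urax, csyi, jntj, crkk, brwr, gbdc, xprj, dzso}.
deg(gbdc) = 8; N(gbdc) = {urax, jivw, qtls, mhpw, jntj, anwc, srvo, dzso}.
deg(v) = 8 for all v (|V|=17); SR(17,8,3,4) — a Paley graph.
A has 3 distinct eigenvalues ≈ [8.0, 1.56155, -2.56155].
Lovász: ϑ = −17(-sqrt(17)/2 - 1/2)/(8+-(-sqrt(17)/2 - 1/2)) = sqrt(17).
Numerically 4.12311.

sqrt(17)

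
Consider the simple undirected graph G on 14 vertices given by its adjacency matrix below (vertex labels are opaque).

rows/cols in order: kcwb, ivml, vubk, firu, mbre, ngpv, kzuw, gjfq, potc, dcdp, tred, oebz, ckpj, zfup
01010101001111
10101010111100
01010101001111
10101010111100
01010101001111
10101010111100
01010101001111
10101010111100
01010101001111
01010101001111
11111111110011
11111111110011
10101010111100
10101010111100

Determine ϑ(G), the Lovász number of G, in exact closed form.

6

N(zfup) = {kcwb, vubk, mbre, kzuw, potc, dcdp, tred, oebz}, |N(zfup)| = 8.
N(kzuw) = {ivml, firu, ngpv, gjfq, tred, oebz, ckpj, zfup}, |N(kzuw)| = 8.
deg(tred) = 12; N(tred) = {kcwb, ivml, vubk, firu, mbre, ngpv, kzuw, gjfq, potc, dcdp, ckpj, zfup}.
N(ckpj) = {kcwb, vubk, mbre, kzuw, potc, dcdp, tred, oebz}, |N(ckpj)| = 8.
Complete 3-partite, parts [6, 6, 2]: perfect, ϑ = α = 6.
Numerically 6.000000000.
Sandwich: α(G)=6 ≤ ϑ(G)=6 ≤ χ(Ḡ)=6 (collapsed).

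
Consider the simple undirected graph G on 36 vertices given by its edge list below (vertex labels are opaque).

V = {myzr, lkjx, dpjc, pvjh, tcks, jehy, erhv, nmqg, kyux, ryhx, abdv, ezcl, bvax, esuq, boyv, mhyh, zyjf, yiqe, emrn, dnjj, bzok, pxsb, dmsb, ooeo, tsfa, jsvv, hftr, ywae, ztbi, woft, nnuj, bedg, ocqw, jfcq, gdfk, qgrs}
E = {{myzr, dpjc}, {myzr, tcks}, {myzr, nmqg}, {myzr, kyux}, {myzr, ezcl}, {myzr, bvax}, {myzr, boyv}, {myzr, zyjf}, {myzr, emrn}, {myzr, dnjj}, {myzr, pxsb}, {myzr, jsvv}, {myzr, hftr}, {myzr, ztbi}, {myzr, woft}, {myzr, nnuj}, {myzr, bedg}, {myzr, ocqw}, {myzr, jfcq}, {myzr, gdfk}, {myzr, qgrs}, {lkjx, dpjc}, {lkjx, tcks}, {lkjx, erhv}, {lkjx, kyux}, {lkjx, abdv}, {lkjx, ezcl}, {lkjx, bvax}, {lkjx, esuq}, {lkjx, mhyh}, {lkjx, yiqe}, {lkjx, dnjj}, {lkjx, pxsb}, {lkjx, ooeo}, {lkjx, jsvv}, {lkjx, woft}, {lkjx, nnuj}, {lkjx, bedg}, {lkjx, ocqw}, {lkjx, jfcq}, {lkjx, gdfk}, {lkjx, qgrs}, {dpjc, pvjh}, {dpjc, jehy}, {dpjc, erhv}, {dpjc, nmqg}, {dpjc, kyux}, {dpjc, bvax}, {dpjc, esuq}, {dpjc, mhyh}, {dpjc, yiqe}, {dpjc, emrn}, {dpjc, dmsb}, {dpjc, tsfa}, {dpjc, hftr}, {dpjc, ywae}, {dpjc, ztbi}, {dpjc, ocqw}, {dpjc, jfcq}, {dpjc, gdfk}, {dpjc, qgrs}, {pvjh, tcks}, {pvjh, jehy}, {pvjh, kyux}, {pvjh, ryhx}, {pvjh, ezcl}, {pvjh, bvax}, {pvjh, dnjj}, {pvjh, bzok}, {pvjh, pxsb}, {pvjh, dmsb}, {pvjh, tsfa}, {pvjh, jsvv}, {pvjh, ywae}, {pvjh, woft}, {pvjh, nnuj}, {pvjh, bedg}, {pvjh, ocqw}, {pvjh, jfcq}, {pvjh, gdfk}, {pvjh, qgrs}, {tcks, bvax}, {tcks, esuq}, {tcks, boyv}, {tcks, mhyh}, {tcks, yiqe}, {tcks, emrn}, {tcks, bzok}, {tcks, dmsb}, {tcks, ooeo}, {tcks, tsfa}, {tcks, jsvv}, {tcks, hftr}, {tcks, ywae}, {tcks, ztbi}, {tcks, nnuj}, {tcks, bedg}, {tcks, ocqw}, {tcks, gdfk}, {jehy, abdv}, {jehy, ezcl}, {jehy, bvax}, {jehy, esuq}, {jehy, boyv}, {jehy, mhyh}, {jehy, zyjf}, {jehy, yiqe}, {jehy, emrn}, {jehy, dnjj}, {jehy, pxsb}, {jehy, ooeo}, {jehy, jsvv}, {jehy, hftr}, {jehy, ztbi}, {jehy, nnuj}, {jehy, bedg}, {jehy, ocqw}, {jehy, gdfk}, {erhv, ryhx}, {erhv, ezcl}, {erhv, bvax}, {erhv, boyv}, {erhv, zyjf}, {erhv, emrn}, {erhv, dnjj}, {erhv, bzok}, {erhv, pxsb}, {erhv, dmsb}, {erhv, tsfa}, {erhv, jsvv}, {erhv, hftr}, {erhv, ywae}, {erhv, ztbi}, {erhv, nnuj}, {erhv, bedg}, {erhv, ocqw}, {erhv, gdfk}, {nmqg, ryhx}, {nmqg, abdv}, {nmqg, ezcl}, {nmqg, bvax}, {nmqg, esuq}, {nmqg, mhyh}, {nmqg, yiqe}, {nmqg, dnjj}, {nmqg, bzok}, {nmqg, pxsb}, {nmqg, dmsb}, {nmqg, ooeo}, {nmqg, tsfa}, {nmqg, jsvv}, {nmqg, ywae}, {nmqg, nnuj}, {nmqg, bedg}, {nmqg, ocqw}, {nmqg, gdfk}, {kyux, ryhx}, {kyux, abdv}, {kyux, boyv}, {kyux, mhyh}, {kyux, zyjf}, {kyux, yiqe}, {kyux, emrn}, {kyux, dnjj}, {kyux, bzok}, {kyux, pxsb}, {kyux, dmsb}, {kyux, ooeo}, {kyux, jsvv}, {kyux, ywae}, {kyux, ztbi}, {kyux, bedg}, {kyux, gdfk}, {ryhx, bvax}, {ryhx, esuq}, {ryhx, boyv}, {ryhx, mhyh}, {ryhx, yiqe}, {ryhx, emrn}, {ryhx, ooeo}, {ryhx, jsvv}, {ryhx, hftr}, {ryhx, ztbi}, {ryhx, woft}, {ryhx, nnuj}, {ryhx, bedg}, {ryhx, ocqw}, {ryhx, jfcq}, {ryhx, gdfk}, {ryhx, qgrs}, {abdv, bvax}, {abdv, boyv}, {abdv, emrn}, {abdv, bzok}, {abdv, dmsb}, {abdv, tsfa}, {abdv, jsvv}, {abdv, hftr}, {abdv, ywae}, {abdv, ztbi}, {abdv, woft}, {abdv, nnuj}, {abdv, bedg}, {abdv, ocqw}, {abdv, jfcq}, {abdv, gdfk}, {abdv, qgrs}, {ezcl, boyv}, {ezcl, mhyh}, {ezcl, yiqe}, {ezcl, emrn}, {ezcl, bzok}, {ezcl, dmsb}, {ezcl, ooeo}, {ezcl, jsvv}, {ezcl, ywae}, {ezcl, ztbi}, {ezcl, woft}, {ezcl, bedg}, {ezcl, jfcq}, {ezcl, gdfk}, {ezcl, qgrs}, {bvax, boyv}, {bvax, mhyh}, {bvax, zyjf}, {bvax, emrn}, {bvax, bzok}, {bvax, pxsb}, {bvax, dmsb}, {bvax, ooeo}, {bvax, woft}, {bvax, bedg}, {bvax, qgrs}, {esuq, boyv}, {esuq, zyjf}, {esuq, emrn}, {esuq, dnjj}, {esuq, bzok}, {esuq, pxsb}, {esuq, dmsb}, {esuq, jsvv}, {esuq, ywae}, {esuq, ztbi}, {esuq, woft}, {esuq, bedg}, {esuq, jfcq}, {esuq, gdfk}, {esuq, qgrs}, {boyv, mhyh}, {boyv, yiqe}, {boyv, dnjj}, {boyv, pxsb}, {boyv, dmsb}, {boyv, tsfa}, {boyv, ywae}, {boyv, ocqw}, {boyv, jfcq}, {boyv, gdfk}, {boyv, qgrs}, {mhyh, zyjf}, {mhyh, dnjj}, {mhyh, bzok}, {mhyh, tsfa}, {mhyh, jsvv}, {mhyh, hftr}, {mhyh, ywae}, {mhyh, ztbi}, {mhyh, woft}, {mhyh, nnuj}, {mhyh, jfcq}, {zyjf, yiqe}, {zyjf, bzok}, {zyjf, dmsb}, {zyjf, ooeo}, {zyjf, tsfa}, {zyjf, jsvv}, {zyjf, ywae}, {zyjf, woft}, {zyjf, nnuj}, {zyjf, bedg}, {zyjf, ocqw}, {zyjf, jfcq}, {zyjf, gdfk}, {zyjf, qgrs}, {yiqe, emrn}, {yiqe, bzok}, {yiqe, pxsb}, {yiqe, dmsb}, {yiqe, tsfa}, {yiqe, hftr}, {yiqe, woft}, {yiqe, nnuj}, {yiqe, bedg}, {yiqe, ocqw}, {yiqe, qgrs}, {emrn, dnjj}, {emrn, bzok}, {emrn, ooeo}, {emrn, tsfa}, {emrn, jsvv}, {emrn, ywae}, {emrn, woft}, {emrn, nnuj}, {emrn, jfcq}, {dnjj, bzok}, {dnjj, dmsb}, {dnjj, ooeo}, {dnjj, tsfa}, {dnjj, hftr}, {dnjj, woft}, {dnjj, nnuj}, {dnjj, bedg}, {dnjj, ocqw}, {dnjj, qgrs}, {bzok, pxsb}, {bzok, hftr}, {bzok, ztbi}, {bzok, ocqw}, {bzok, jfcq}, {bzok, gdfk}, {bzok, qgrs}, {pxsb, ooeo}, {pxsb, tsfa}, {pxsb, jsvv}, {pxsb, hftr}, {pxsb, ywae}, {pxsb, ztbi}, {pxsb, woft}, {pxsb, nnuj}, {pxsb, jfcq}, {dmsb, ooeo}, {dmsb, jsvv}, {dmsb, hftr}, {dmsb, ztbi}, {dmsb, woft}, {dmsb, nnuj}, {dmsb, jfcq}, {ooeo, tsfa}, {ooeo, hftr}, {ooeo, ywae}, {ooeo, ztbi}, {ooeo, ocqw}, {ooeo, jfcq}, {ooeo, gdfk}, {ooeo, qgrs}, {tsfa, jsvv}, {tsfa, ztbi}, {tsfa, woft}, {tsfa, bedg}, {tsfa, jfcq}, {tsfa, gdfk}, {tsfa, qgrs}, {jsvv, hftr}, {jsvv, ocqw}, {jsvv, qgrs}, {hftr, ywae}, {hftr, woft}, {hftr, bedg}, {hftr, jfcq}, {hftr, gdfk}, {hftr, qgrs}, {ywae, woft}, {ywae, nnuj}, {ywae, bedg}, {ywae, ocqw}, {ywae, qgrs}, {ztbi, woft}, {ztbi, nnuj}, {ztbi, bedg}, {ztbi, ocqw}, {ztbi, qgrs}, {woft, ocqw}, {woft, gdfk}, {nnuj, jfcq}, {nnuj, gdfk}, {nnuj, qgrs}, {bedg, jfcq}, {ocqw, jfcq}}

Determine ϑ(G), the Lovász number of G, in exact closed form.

deg(nmqg) = 21; N(nmqg) = {myzr, dpjc, ryhx, abdv, ezcl, bvax, esuq, mhyh, yiqe, dnjj, bzok, pxsb, dmsb, ooeo, tsfa, jsvv, ywae, nnuj, bedg, ocqw, gdfk}.
N(tcks) = {myzr, lkjx, pvjh, bvax, esuq, boyv, mhyh, yiqe, emrn, bzok, dmsb, ooeo, tsfa, jsvv, hftr, ywae, ztbi, nnuj, bedg, ocqw, gdfk}, |N(tcks)| = 21.
deg(zyjf) = 21; N(zyjf) = {myzr, jehy, erhv, kyux, bvax, esuq, mhyh, yiqe, bzok, dmsb, ooeo, tsfa, jsvv, ywae, woft, nnuj, bedg, ocqw, jfcq, gdfk, qgrs}.
Vertex esuq has 21 neighbors: lkjx, dpjc, tcks, jehy, nmqg, ryhx, boyv, zyjf, emrn, dnjj, bzok, pxsb, dmsb, jsvv, ywae, ztbi, woft, bedg, jfcq, gdfk, qgrs.
G on 36 vertices is 21-regular; Kneser K(9,2) on C(9,2)=36 vertices.
The 3 distinct eigenvalues: [21.0, 1.0, -6.0].
Lovász: ϑ = −36(-6)/(21+-1*(-6)) = 8.
ϑ(G) ≈ 8.00000.

8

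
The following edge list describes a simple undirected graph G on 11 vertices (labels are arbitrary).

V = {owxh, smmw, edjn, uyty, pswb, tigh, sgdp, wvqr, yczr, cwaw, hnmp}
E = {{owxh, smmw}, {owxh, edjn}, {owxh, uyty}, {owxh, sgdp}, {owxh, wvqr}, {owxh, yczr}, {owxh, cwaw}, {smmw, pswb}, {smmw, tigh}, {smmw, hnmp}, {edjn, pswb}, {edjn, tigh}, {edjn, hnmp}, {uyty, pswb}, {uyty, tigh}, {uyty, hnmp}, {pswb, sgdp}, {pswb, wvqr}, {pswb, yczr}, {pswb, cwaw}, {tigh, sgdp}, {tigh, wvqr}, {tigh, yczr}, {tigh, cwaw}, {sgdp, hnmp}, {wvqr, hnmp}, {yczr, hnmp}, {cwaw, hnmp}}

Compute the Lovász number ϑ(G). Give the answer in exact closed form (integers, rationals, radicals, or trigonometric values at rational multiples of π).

7

deg(yczr) = 4; N(yczr) = {owxh, pswb, tigh, hnmp}.
deg(hnmp) = 7; N(hnmp) = {smmw, edjn, uyty, sgdp, wvqr, yczr, cwaw}.
deg(owxh) = 7; N(owxh) = {smmw, edjn, uyty, sgdp, wvqr, yczr, cwaw}.
N(pswb) = {smmw, edjn, uyty, sgdp, wvqr, yczr, cwaw}, |N(pswb)| = 7.
Complete multipartite on [7, 4]: sandwich collapses at ϑ=7.
ϑ(G) ≈ 7.0000.
Lovász sandwich 7 ≤ 7 ≤ 7: collapsed.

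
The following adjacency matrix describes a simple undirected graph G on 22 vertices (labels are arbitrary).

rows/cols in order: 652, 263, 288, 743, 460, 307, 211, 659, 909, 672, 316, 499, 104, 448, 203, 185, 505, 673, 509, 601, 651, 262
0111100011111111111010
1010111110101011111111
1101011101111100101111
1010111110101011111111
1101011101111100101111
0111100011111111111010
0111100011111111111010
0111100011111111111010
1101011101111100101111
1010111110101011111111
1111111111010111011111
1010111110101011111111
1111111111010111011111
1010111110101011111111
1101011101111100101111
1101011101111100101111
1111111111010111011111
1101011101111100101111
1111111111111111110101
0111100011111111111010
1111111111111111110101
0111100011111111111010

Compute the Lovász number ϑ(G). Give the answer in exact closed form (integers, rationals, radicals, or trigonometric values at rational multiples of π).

6

Vertex 509 has 20 neighbors: 652, 263, 288, 743, 460, 307, 211, 659, 909, 672, 316, 499, 104, 448, 203, 185, 505, 673, 601, 262.
deg(448) = 17; N(448) = {652, 288, 460, 307, 211, 659, 909, 316, 104, 203, 185, 505, 673, 509, 601, 651, 262}.
Vertex 652 has 16 neighbors: 263, 288, 743, 460, 909, 672, 316, 499, 104, 448, 203, 185, 505, 673, 509, 651.
deg(185) = 16; N(185) = {652, 263, 743, 307, 211, 659, 672, 316, 499, 104, 448, 505, 509, 601, 651, 262}.
G = K_{6,6,5,3,2}: α = 6 = χ(Ḡ), so ϑ = 6.
≈ 6.00000 (to 5 d.p.).
6 ≤ 6 ≤ 6: collapsed.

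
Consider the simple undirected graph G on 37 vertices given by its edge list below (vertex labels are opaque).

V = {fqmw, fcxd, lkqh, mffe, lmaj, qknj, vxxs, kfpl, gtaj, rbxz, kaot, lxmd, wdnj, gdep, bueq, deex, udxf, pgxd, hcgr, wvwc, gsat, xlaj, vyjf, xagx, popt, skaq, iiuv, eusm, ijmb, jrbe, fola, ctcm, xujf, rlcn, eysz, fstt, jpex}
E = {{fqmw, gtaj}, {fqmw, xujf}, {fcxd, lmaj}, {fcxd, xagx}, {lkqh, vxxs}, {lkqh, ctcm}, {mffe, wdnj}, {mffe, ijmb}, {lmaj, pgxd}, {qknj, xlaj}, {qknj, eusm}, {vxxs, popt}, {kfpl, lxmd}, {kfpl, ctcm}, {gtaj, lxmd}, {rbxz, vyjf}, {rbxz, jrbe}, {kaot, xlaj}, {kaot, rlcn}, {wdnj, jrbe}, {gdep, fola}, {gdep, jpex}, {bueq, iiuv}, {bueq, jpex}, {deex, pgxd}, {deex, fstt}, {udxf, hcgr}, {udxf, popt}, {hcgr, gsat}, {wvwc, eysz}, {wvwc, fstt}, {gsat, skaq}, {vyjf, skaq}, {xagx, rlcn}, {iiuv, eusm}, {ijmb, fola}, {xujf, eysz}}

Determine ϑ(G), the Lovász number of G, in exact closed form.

deg(wvwc) = 2; N(wvwc) = {eysz, fstt}.
deg(xlaj) = 2; N(xlaj) = {qknj, kaot}.
Vertex ctcm has 2 neighbors: lkqh, kfpl.
N(iiuv) = {bueq, eusm}, |N(iiuv)| = 2.
Regular of degree 2 on 37 vertices: connected 2-regular on 37 ⇒ C_{37}.
A has 19 distinct eigenvalues ≈ [2.0, 1.971232, 1.885755, 1.746028, 1.556072, 1.321349, 1.048615, 0.745713, 0.421359, 0.084882, -0.254036, -0.585646, -0.900407, -1.189266, -1.443912, -1.657019, -1.822457, -1.935466, -1.992795].
Lovász: ϑ = −37(-2*cos(pi/37))/(2+-(-1)*2*cos(pi/37)) = 37*cos(pi/37)/(cos(pi/37) + 1).
Numerically 18.46661664.
Check 18 ≤ 37*cos(pi/37)/(cos(pi/37) + 1) ≤ 19: both strict.

37*cos(pi/37)/(cos(pi/37) + 1)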